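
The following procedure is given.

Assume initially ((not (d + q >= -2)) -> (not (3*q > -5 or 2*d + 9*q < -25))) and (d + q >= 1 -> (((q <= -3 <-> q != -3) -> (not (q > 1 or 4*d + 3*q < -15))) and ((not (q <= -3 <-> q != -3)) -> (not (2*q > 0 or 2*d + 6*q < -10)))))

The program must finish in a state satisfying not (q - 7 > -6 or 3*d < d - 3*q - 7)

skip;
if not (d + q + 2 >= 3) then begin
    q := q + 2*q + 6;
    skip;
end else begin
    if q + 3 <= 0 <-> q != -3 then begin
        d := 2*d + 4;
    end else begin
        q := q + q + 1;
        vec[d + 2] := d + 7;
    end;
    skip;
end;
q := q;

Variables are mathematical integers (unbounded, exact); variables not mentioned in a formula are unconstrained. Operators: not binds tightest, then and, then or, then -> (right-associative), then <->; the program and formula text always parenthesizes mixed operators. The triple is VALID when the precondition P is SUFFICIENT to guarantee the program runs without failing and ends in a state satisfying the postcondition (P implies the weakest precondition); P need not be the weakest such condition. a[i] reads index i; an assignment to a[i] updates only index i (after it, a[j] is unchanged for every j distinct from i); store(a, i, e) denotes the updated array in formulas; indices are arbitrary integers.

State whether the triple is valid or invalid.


Working backward. After the program, the postcondition not (q - 7 > -6 or 3*d < d - 3*q - 7) must hold; in canonical form it is not (q > 1 or 2*d + 3*q < -7).
Before q := q: not (q > 1 or 2*d + 3*q < -7)
Then branch requires not (3*q > -5 or 2*d + 9*q < -25); else branch requires ((q <= -3 <-> q != -3) -> (not (q > 1 or 4*d + 3*q < -15))) and ((not (q <= -3 <-> q != -3)) -> (not (2*q > 0 or 2*d + 6*q < -10))).
Before the if: ((not (d + q >= 1)) -> (not (3*q > -5 or 2*d + 9*q < -25))) and (d + q >= 1 -> (((q <= -3 <-> q != -3) -> (not (q > 1 or 4*d + 3*q < -15))) and ((not (q <= -3 <-> q != -3)) -> (not (2*q > 0 or 2*d + 6*q < -10)))))
Before skip: ((not (d + q >= 1)) -> (not (3*q > -5 or 2*d + 9*q < -25))) and (d + q >= 1 -> (((q <= -3 <-> q != -3) -> (not (q > 1 or 4*d + 3*q < -15))) and ((not (q <= -3 <-> q != -3)) -> (not (2*q > 0 or 2*d + 6*q < -10)))))
The weakest precondition is ((not (d + q >= 1)) -> (not (3*q > -5 or 2*d + 9*q < -25))) and (d + q >= 1 -> (((q <= -3 <-> q != -3) -> (not (q > 1 or 4*d + 3*q < -15))) and ((not (q <= -3 <-> q != -3)) -> (not (2*q > 0 or 2*d + 6*q < -10))))).
Check whether ((not (d + q >= -2)) -> (not (3*q > -5 or 2*d + 9*q < -25))) and (d + q >= 1 -> (((q <= -3 <-> q != -3) -> (not (q > 1 or 4*d + 3*q < -15))) and ((not (q <= -3 <-> q != -3)) -> (not (2*q > 0 or 2*d + 6*q < -10))))) implies it.
Countermodel: at the initial state d = -1, q = -1, the precondition holds but the weakest precondition fails.
Answer: invalid


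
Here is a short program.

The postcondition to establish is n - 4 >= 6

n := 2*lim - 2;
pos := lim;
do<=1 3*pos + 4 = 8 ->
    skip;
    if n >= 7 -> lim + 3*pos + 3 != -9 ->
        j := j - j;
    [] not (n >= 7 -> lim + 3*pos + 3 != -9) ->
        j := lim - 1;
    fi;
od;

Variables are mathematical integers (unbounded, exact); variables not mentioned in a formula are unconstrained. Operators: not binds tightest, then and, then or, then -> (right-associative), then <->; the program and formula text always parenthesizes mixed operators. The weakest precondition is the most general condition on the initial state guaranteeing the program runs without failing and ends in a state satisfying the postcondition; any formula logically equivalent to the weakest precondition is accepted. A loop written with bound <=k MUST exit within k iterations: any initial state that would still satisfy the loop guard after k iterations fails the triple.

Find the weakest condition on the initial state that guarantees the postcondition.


Working backward. After the program, the postcondition n - 4 >= 6 must hold; in canonical form it is n >= 10.
Before the loop (bound <=1), unroll the exhaustion recursion (WP_0 = exit-now case; WP_j = one more guarded iteration, up to j = 1):
  WP_0: (not (3*pos = 4)) and n >= 10
  WP_1: (3*pos = 4 -> (((n >= 7 -> lim + 3*pos != -12) -> ((not (3*pos = 4)) and n >= 10)) and ((not (n >= 7 -> lim + 3*pos != -12)) -> ((not (3*pos = 4)) and n >= 10)))) and ((not (3*pos = 4)) -> n >= 10)
So before the loop: (3*pos = 4 -> (((n >= 7 -> lim + 3*pos != -12) -> ((not (3*pos = 4)) and n >= 10)) and ((not (n >= 7 -> lim + 3*pos != -12)) -> ((not (3*pos = 4)) and n >= 10)))) and ((not (3*pos = 4)) -> n >= 10)
Before pos := lim: (3*lim = 4 -> (((n >= 7 -> 4*lim != -12) -> ((not (3*lim = 4)) and n >= 10)) and ((not (n >= 7 -> 4*lim != -12)) -> ((not (3*lim = 4)) and n >= 10)))) and ((not (3*lim = 4)) -> n >= 10)
Before n := 2*lim - 2: (3*lim = 4 -> (((2*lim >= 9 -> 4*lim != -12) -> ((not (3*lim = 4)) and 2*lim >= 12)) and ((not (2*lim >= 9 -> 4*lim != -12)) -> ((not (3*lim = 4)) and 2*lim >= 12)))) and ((not (3*lim = 4)) -> 2*lim >= 12)
Answer: WP = (3*lim = 4 -> (((2*lim >= 9 -> 4*lim != -12) -> ((not (3*lim = 4)) and 2*lim >= 12)) and ((not (2*lim >= 9 -> 4*lim != -12)) -> ((not (3*lim = 4)) and 2*lim >= 12)))) and ((not (3*lim = 4)) -> 2*lim >= 12)


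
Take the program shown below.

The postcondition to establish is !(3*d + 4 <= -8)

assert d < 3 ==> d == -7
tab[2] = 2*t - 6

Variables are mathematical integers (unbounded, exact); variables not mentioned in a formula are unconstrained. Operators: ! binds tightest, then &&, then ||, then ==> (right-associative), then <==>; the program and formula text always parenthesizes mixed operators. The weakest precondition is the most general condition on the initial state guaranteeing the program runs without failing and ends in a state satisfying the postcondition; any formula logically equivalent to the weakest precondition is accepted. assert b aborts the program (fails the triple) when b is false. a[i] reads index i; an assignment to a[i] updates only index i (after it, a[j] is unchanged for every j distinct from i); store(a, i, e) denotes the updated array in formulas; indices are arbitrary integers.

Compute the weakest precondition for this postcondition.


Working backward. After the program, the postcondition !(3*d + 4 <= -8) must hold; in canonical form it is !(3*d <= -12).
Before tab[2] := 2*t - 6: !(3*d <= -12)
Before assert d < 3 ==> d == -7: (d < 3 ==> d == -7) && (!(3*d <= -12))
Answer: WP = (d < 3 ==> d == -7) && (!(3*d <= -12))


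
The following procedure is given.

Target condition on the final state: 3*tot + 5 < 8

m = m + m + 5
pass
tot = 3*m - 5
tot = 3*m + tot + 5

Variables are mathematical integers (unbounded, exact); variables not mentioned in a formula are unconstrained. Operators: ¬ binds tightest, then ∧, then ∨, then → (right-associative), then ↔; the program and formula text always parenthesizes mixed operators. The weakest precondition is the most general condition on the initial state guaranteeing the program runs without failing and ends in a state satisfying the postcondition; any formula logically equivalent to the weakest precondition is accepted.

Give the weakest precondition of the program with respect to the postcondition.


Working backward. After the program, the postcondition 3*tot + 5 < 8 must hold; in canonical form it is 3*tot < 3.
Before tot := 3*m + tot + 5: 9*m + 3*tot < -12
Before tot := 3*m - 5: 18*m < 3
Before skip: 18*m < 3
Before m := m + m + 5: 36*m < -87
Answer: WP = 36*m < -87


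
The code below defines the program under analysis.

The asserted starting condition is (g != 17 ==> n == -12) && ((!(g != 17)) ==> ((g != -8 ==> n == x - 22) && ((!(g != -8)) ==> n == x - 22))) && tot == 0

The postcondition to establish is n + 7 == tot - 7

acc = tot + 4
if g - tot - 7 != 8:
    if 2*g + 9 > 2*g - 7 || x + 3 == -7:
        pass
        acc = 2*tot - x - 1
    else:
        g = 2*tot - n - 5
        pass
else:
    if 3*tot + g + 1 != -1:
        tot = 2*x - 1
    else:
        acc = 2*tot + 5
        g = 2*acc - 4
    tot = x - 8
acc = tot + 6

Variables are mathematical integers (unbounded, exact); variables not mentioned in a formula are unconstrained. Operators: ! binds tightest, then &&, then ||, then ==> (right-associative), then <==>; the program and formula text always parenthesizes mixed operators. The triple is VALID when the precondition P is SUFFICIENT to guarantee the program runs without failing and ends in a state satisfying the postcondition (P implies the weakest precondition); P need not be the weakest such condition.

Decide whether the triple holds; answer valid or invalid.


Working backward. After the program, the postcondition n + 7 == tot - 7 must hold; in canonical form it is n == tot - 14.
Before acc := tot + 6: n == tot - 14
Then branch requires n == tot - 14; else branch requires (g + 3*tot != -2 ==> n == x - 22) && ((!(g + 3*tot != -2)) ==> n == x - 22).
Before the if: (g != tot + 15 ==> n == tot - 14) && ((!(g != tot + 15)) ==> ((g + 3*tot != -2 ==> n == x - 22) && ((!(g + 3*tot != -2)) ==> n == x - 22)))
Before acc := tot + 4: (g != tot + 15 ==> n == tot - 14) && ((!(g != tot + 15)) ==> ((g + 3*tot != -2 ==> n == x - 22) && ((!(g + 3*tot != -2)) ==> n == x - 22)))
The weakest precondition is (g != tot + 15 ==> n == tot - 14) && ((!(g != tot + 15)) ==> ((g + 3*tot != -2 ==> n == x - 22) && ((!(g + 3*tot != -2)) ==> n == x - 22))).
Check whether (g != 17 ==> n == -12) && ((!(g != 17)) ==> ((g != -8 ==> n == x - 22) && ((!(g != -8)) ==> n == x - 22))) && tot == 0 implies it.
Countermodel: at the initial state g = 15, n = -12, tot = 0, x = 11, the precondition holds but the weakest precondition fails.
Answer: invalid


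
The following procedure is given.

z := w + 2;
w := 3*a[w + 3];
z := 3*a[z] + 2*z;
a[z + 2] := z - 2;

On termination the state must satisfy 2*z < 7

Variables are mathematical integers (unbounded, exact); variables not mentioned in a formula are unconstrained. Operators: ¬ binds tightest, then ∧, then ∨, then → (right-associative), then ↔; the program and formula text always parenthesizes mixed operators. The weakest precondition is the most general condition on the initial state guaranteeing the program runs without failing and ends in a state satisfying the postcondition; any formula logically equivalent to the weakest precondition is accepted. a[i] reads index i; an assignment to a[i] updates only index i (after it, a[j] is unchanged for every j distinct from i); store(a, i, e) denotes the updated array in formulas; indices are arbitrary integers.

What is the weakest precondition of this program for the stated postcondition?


Working backward. After the program, 2*z < 7 must hold.
Before a[z + 2] := z - 2: 2*z < 7
Before z := 3*a[z] + 2*z: 6*a[z] + 4*z < 7
Before w := 3*a[w + 3]: 6*a[z] + 4*z < 7
Before z := w + 2: 6*a[w + 2] + 4*w < -1
Answer: WP = 6*a[w + 2] + 4*w < -1


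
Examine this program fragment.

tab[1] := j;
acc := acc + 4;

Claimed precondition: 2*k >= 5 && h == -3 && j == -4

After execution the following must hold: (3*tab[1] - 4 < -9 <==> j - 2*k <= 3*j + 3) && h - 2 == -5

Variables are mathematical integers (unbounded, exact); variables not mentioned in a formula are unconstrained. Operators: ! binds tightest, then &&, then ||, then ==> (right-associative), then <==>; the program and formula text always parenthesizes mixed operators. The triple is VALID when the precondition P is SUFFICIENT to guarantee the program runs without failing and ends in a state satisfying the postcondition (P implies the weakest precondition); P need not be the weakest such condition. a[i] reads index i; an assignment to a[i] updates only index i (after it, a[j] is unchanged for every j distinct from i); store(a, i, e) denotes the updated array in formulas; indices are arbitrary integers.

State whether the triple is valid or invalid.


Working backward. After the program, the postcondition (3*tab[1] - 4 < -9 <==> j - 2*k <= 3*j + 3) && h - 2 == -5 must hold; in canonical form it is (3*tab[1] < -5 <==> 2*j + 2*k >= -3) && h == -3.
Before acc := acc + 4: (3*tab[1] < -5 <==> 2*j + 2*k >= -3) && h == -3
Before tab[1] := j: (3*j < -5 <==> 2*j + 2*k >= -3) && h == -3
The weakest precondition is (3*j < -5 <==> 2*j + 2*k >= -3) && h == -3.
Check whether 2*k >= 5 && h == -3 && j == -4 implies it.
Every state satisfying the precondition satisfies the weakest precondition: the implication holds.
Answer: valid


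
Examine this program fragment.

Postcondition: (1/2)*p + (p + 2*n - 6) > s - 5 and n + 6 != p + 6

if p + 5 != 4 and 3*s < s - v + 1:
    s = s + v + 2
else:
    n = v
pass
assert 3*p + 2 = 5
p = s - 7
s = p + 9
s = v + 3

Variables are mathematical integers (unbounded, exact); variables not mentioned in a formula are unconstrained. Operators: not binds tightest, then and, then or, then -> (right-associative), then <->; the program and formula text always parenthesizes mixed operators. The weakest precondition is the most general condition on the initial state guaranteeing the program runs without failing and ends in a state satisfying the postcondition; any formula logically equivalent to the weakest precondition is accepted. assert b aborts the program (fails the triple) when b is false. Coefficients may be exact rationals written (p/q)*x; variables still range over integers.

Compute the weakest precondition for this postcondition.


Working backward. After the program, the postcondition (1/2)*p + (p + 2*n - 6) > s - 5 and n + 6 != p + 6 must hold; in canonical form it is 2*n + (3/2)*p > s + 1 and n != p.
Before s := v + 3: 2*n + (3/2)*p > v + 4 and n != p
Before s := p + 9: 2*n + (3/2)*p > v + 4 and n != p
Before p := s - 7: 2*n + (3/2)*s > v + 29/2 and n != s - 7
Before assert 3*p + 2 = 5: 3*p = 3 and 2*n + (3/2)*s > v + 29/2 and n != s - 7
Before skip: 3*p = 3 and 2*n + (3/2)*s > v + 29/2 and n != s - 7
Then branch requires 3*p = 3 and 2*n + (3/2)*s + (1/2)*v > 23/2 and n != s + v - 5; else branch requires 3*p = 3 and (3/2)*s + v > 29/2 and v != s - 7.
Before the if: ((p != -1 and 2*s + v < 1) -> (3*p = 3 and 2*n + (3/2)*s + (1/2)*v > 23/2 and n != s + v - 5)) and ((not (p != -1 and 2*s + v < 1)) -> (3*p = 3 and (3/2)*s + v > 29/2 and v != s - 7))
Answer: WP = ((p != -1 and 2*s + v < 1) -> (3*p = 3 and 2*n + (3/2)*s + (1/2)*v > 23/2 and n != s + v - 5)) and ((not (p != -1 and 2*s + v < 1)) -> (3*p = 3 and (3/2)*s + v > 29/2 and v != s - 7))


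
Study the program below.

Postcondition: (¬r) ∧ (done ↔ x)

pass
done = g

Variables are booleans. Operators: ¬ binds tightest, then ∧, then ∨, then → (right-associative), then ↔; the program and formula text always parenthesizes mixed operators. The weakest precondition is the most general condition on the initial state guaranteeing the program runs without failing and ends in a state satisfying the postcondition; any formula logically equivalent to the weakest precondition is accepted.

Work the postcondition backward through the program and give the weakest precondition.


Working backward. After the program, (¬r) ∧ (done ↔ x) must hold.
Before done := g: (¬r) ∧ (g ↔ x)
Before skip: (¬r) ∧ (g ↔ x)
Answer: WP = (¬r) ∧ (g ↔ x)


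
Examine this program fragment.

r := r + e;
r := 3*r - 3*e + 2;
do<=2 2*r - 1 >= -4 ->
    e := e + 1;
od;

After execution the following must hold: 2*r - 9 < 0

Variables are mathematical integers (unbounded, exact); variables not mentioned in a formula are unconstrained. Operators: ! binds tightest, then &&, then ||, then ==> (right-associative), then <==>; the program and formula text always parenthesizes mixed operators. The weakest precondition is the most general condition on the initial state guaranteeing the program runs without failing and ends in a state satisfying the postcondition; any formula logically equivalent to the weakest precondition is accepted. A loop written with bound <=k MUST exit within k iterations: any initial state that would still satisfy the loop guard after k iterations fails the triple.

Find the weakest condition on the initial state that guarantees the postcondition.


Working backward. After the program, the postcondition 2*r - 9 < 0 must hold; in canonical form it is 2*r < 9.
Before the loop (bound <=2), unroll the exhaustion recursion (WP_0 = exit-now case; WP_j = one more guarded iteration, up to j = 2):
  WP_0: (!(2*r >= -3)) && 2*r < 9
  WP_1: (2*r >= -3 ==> ((!(2*r >= -3)) && 2*r < 9)) && ((!(2*r >= -3)) ==> 2*r < 9)
  WP_2: (2*r >= -3 ==> ((2*r >= -3 ==> ((!(2*r >= -3)) && 2*r < 9)) && ((!(2*r >= -3)) ==> 2*r < 9))) && ((!(2*r >= -3)) ==> 2*r < 9)
So before the loop: (2*r >= -3 ==> ((2*r >= -3 ==> ((!(2*r >= -3)) && 2*r < 9)) && ((!(2*r >= -3)) ==> 2*r < 9))) && ((!(2*r >= -3)) ==> 2*r < 9)
Before r := 3*r - 3*e + 2: (6*r >= 6*e - 7 ==> ((6*r >= 6*e - 7 ==> ((!(6*r >= 6*e - 7)) && 6*r < 6*e + 5)) && ((!(6*r >= 6*e - 7)) ==> 6*r < 6*e + 5))) && ((!(6*r >= 6*e - 7)) ==> 6*r < 6*e + 5)
Before r := r + e: (6*r >= -7 ==> ((6*r >= -7 ==> ((!(6*r >= -7)) && 6*r < 5)) && ((!(6*r >= -7)) ==> 6*r < 5))) && ((!(6*r >= -7)) ==> 6*r < 5)
Answer: WP = (6*r >= -7 ==> ((6*r >= -7 ==> ((!(6*r >= -7)) && 6*r < 5)) && ((!(6*r >= -7)) ==> 6*r < 5))) && ((!(6*r >= -7)) ==> 6*r < 5)


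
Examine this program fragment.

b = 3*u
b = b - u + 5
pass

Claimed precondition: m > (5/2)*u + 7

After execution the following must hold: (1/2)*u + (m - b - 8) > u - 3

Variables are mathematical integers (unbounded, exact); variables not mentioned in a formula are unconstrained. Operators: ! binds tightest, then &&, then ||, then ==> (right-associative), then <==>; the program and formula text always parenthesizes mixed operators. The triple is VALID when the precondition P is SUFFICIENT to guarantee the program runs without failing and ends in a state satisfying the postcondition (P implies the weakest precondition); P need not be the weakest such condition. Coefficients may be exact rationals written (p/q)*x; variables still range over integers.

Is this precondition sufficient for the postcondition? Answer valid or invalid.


Working backward. After the program, the postcondition (1/2)*u + (m - b - 8) > u - 3 must hold; in canonical form it is m > b + (1/2)*u + 5.
Before skip: m > b + (1/2)*u + 5
Before b := b - u + 5: m + (1/2)*u > b + 10
Before b := 3*u: m > (5/2)*u + 10
The weakest precondition is m > (5/2)*u + 10.
Check whether m > (5/2)*u + 7 implies it.
Countermodel: at the initial state m = 0, u = -3, the precondition holds but the weakest precondition fails.
Answer: invalid


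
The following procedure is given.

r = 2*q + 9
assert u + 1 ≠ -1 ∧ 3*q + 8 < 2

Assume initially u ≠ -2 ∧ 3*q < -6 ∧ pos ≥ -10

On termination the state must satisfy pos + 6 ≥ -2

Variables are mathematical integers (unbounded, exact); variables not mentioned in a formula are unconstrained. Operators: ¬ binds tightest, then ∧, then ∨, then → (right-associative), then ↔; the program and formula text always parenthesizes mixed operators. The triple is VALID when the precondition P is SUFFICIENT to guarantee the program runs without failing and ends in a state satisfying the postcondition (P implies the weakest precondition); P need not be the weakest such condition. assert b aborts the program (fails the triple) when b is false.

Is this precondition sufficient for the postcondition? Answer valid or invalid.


Working backward. After the program, the postcondition pos + 6 ≥ -2 must hold; in canonical form it is pos ≥ -8.
Before assert u + 1 ≠ -1 ∧ 3*q + 8 < 2: u ≠ -2 ∧ 3*q < -6 ∧ pos ≥ -8
Before r := 2*q + 9: u ≠ -2 ∧ 3*q < -6 ∧ pos ≥ -8
The weakest precondition is u ≠ -2 ∧ 3*q < -6 ∧ pos ≥ -8.
Check whether u ≠ -2 ∧ 3*q < -6 ∧ pos ≥ -10 implies it.
Countermodel: at the initial state pos = -10, q = -3, u = -1, the precondition holds but the weakest precondition fails.
Answer: invalid


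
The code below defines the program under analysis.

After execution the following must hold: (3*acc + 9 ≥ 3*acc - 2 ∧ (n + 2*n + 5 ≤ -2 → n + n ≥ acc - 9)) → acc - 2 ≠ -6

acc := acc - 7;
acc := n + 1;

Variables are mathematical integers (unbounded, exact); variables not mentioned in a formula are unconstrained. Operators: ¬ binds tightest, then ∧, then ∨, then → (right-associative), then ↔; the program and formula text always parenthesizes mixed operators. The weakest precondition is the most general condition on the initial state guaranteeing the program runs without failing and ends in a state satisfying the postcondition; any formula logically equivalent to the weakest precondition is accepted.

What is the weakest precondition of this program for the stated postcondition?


Working backward. After the program, the postcondition (3*acc + 9 ≥ 3*acc - 2 ∧ (n + 2*n + 5 ≤ -2 → n + n ≥ acc - 9)) → acc - 2 ≠ -6 must hold; in canonical form it is (3*n ≤ -7 → 2*n ≥ acc - 9) → acc ≠ -4.
Before acc := n + 1: (3*n ≤ -7 → n ≥ -8) → n ≠ -5
Before acc := acc - 7: (3*n ≤ -7 → n ≥ -8) → n ≠ -5
Answer: WP = (3*n ≤ -7 → n ≥ -8) → n ≠ -5


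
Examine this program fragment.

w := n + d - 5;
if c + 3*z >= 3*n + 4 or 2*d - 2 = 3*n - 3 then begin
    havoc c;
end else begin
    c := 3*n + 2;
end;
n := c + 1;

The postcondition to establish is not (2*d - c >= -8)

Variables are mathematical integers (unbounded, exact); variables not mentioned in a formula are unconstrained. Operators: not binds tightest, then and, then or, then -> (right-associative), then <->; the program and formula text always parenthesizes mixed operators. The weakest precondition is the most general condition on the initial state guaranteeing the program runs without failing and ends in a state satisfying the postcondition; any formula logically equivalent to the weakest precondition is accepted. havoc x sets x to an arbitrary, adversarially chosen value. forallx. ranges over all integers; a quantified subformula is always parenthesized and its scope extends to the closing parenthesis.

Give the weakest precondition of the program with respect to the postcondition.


Working backward. After the program, the postcondition not (2*d - c >= -8) must hold; in canonical form it is not (2*d >= c - 8).
Before n := c + 1: not (2*d >= c - 8)
Then branch requires forall c_1. (not (2*d >= c_1 - 8)); else branch requires not (2*d >= 3*n - 6).
Before the if: ((c + 3*z >= 3*n + 4 or 2*d = 3*n - 1) -> (forall c_1. (not (2*d >= c_1 - 8)))) and ((not (c + 3*z >= 3*n + 4 or 2*d = 3*n - 1)) -> (not (2*d >= 3*n - 6)))
Before w := n + d - 5: ((c + 3*z >= 3*n + 4 or 2*d = 3*n - 1) -> (forall c_1. (not (2*d >= c_1 - 8)))) and ((not (c + 3*z >= 3*n + 4 or 2*d = 3*n - 1)) -> (not (2*d >= 3*n - 6)))
Answer: WP = ((c + 3*z >= 3*n + 4 or 2*d = 3*n - 1) -> (forall c_1. (not (2*d >= c_1 - 8)))) and ((not (c + 3*z >= 3*n + 4 or 2*d = 3*n - 1)) -> (not (2*d >= 3*n - 6)))


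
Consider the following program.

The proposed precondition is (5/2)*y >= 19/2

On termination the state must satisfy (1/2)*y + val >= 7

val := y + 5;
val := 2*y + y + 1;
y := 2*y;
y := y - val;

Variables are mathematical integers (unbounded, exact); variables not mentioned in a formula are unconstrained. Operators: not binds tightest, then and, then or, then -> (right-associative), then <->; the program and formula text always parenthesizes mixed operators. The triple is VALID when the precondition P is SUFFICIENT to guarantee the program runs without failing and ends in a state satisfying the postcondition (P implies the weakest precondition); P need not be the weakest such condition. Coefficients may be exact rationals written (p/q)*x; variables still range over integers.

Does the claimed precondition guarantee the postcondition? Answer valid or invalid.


Working backward. After the program, the postcondition (1/2)*y + val >= 7 must hold; in canonical form it is val + (1/2)*y >= 7.
Before y := y - val: (1/2)*val + (1/2)*y >= 7
Before y := 2*y: (1/2)*val + y >= 7
Before val := 2*y + y + 1: (5/2)*y >= 13/2
Before val := y + 5: (5/2)*y >= 13/2
The weakest precondition is (5/2)*y >= 13/2.
Check whether (5/2)*y >= 19/2 implies it.
Every state satisfying the precondition satisfies the weakest precondition: the implication holds.
Answer: valid


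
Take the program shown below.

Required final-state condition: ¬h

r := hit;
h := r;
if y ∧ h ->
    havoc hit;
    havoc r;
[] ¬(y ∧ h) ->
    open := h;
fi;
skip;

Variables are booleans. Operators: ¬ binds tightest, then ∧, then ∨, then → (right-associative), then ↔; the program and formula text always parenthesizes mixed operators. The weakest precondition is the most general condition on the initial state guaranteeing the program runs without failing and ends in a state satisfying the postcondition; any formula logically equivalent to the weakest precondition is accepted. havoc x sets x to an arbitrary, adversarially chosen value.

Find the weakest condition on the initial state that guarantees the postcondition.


Working backward. After the program, ¬h must hold.
Before skip: ¬h
Then branch requires ¬h; else branch requires ¬h.
Before the if: ((y ∧ h) → (¬h)) ∧ ((¬(y ∧ h)) → (¬h))
Before h := r: ((y ∧ r) → (¬r)) ∧ ((¬(y ∧ r)) → (¬r))
Before r := hit: ((y ∧ hit) → (¬hit)) ∧ ((¬(y ∧ hit)) → (¬hit))
Answer: WP = ((y ∧ hit) → (¬hit)) ∧ ((¬(y ∧ hit)) → (¬hit))


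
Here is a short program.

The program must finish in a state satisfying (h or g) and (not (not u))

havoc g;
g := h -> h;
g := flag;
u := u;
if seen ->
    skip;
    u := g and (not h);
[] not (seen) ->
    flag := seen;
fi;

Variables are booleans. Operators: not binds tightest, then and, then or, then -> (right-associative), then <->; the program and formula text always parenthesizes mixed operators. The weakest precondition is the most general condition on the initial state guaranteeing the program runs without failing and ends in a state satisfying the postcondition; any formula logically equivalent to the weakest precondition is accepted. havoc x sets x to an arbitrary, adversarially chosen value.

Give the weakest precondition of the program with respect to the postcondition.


Working backward. After the program, the postcondition (h or g) and (not (not u)) must hold; in canonical form it is (h or g) and u.
Then branch requires (h or g) and g and (not h); else branch requires (h or g) and u.
Before the if: (seen -> ((h or g) and g and (not h))) and ((not seen) -> ((h or g) and u))
Before u := u: (seen -> ((h or g) and g and (not h))) and ((not seen) -> ((h or g) and u))
Before g := flag: (seen -> ((h or flag) and flag and (not h))) and ((not seen) -> ((h or flag) and u))
Before g := h -> h: (seen -> ((h or flag) and flag and (not h))) and ((not seen) -> ((h or flag) and u))
Before havoc g: (seen -> ((h or flag) and flag and (not h))) and ((not seen) -> ((h or flag) and u))
Answer: WP = (seen -> ((h or flag) and flag and (not h))) and ((not seen) -> ((h or flag) and u))


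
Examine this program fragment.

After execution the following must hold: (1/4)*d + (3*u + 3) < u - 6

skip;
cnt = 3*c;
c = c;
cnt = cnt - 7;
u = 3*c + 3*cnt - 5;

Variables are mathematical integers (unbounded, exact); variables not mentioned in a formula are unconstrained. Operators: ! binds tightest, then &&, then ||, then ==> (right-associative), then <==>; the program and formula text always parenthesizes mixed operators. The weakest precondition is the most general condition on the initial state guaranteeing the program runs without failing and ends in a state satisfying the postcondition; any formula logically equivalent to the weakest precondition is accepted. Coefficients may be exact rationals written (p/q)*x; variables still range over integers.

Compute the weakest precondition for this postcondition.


Working backward. After the program, the postcondition (1/4)*d + (3*u + 3) < u - 6 must hold; in canonical form it is (1/4)*d + 2*u < -9.
Before u := 3*c + 3*cnt - 5: 6*c + 6*cnt + (1/4)*d < 1
Before cnt := cnt - 7: 6*c + 6*cnt + (1/4)*d < 43
Before c := c: 6*c + 6*cnt + (1/4)*d < 43
Before cnt := 3*c: 24*c + (1/4)*d < 43
Before skip: 24*c + (1/4)*d < 43
Answer: WP = 24*c + (1/4)*d < 43


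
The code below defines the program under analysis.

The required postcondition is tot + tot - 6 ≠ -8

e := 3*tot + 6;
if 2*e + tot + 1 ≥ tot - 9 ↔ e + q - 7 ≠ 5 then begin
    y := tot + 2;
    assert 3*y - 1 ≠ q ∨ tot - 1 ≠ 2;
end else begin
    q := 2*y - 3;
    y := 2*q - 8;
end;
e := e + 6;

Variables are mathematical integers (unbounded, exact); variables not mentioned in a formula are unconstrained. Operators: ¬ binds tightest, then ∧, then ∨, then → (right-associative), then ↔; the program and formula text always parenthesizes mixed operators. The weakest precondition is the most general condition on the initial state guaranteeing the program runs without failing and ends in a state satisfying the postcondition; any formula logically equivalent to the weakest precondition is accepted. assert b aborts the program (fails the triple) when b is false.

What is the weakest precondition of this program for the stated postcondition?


Working backward. After the program, the postcondition tot + tot - 6 ≠ -8 must hold; in canonical form it is 2*tot ≠ -2.
Before e := e + 6: 2*tot ≠ -2
Then branch requires (3*tot ≠ q - 5 ∨ tot ≠ 3) ∧ 2*tot ≠ -2; else branch requires 2*tot ≠ -2.
Before the if: ((2*e ≥ -10 ↔ e + q ≠ 12) → ((3*tot ≠ q - 5 ∨ tot ≠ 3) ∧ 2*tot ≠ -2)) ∧ ((¬(2*e ≥ -10 ↔ e + q ≠ 12)) → 2*tot ≠ -2)
Before e := 3*tot + 6: ((6*tot ≥ -22 ↔ q + 3*tot ≠ 6) → ((3*tot ≠ q - 5 ∨ tot ≠ 3) ∧ 2*tot ≠ -2)) ∧ ((¬(6*tot ≥ -22 ↔ q + 3*tot ≠ 6)) → 2*tot ≠ -2)
Answer: WP = ((6*tot ≥ -22 ↔ q + 3*tot ≠ 6) → ((3*tot ≠ q - 5 ∨ tot ≠ 3) ∧ 2*tot ≠ -2)) ∧ ((¬(6*tot ≥ -22 ↔ q + 3*tot ≠ 6)) → 2*tot ≠ -2)


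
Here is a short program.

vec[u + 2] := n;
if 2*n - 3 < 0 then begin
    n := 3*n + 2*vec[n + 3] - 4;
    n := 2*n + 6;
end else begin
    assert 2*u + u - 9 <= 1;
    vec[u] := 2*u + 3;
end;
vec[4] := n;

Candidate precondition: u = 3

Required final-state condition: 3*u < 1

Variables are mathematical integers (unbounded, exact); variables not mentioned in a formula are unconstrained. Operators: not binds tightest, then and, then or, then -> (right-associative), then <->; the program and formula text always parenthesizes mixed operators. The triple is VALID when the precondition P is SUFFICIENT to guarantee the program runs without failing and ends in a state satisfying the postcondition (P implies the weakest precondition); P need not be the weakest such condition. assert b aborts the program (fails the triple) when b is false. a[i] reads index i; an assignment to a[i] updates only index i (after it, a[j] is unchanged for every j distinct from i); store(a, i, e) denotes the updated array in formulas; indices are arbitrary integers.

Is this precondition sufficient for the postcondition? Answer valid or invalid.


Working backward. After the program, 3*u < 1 must hold.
Before vec[4] := n: 3*u < 1
Then branch requires 3*u < 1; else branch requires 3*u <= 10 and 3*u < 1.
Before the if: (2*n < 3 -> 3*u < 1) and ((not (2*n < 3)) -> (3*u <= 10 and 3*u < 1))
Before vec[u + 2] := n: (2*n < 3 -> 3*u < 1) and ((not (2*n < 3)) -> (3*u <= 10 and 3*u < 1))
The weakest precondition is (2*n < 3 -> 3*u < 1) and ((not (2*n < 3)) -> (3*u <= 10 and 3*u < 1)).
Check whether u = 3 implies it.
Countermodel: at the initial state n = 0, u = 3, the precondition holds but the weakest precondition fails.
Answer: invalid


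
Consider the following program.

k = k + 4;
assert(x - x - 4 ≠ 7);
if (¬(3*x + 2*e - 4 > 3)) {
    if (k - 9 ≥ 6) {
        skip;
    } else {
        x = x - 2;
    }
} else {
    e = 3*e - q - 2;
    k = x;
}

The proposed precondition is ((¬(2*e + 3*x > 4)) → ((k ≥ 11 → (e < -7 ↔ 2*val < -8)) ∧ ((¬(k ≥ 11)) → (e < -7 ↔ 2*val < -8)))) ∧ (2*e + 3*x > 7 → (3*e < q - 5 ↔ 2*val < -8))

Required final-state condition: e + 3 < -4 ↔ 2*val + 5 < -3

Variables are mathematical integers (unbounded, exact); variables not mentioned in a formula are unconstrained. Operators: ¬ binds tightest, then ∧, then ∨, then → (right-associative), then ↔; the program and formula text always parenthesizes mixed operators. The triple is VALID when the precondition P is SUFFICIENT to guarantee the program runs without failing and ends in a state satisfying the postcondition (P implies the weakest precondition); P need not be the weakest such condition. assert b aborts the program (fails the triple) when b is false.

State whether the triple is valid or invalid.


Working backward. After the program, the postcondition e + 3 < -4 ↔ 2*val + 5 < -3 must hold; in canonical form it is e < -7 ↔ 2*val < -8.
Then branch requires (k ≥ 15 → (e < -7 ↔ 2*val < -8)) ∧ ((¬(k ≥ 15)) → (e < -7 ↔ 2*val < -8)); else branch requires 3*e < q - 5 ↔ 2*val < -8.
Before the if: ((¬(2*e + 3*x > 7)) → ((k ≥ 15 → (e < -7 ↔ 2*val < -8)) ∧ ((¬(k ≥ 15)) → (e < -7 ↔ 2*val < -8)))) ∧ (2*e + 3*x > 7 → (3*e < q - 5 ↔ 2*val < -8))
Before assert x - x - 4 ≠ 7: ((¬(2*e + 3*x > 7)) → ((k ≥ 15 → (e < -7 ↔ 2*val < -8)) ∧ ((¬(k ≥ 15)) → (e < -7 ↔ 2*val < -8)))) ∧ (2*e + 3*x > 7 → (3*e < q - 5 ↔ 2*val < -8))
Before k := k + 4: ((¬(2*e + 3*x > 7)) → ((k ≥ 11 → (e < -7 ↔ 2*val < -8)) ∧ ((¬(k ≥ 11)) → (e < -7 ↔ 2*val < -8)))) ∧ (2*e + 3*x > 7 → (3*e < q - 5 ↔ 2*val < -8))
The weakest precondition is ((¬(2*e + 3*x > 7)) → ((k ≥ 11 → (e < -7 ↔ 2*val < -8)) ∧ ((¬(k ≥ 11)) → (e < -7 ↔ 2*val < -8)))) ∧ (2*e + 3*x > 7 → (3*e < q - 5 ↔ 2*val < -8)).
Check whether ((¬(2*e + 3*x > 4)) → ((k ≥ 11 → (e < -7 ↔ 2*val < -8)) ∧ ((¬(k ≥ 11)) → (e < -7 ↔ 2*val < -8)))) ∧ (2*e + 3*x > 7 → (3*e < q - 5 ↔ 2*val < -8)) implies it.
Countermodel: at the initial state e = 1, k = 10, q = 0, val = -5, x = 1, the precondition holds but the weakest precondition fails.
Answer: invalid


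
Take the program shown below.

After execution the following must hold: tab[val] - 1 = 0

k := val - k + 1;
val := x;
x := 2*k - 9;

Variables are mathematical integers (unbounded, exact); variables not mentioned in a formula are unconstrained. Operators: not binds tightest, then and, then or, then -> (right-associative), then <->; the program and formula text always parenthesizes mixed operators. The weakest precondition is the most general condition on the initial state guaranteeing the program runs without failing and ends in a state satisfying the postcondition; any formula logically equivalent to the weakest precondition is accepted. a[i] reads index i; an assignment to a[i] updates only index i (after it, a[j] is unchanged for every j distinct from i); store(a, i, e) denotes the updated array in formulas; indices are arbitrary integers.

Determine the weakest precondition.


Working backward. After the program, the postcondition tab[val] - 1 = 0 must hold; in canonical form it is tab[val] = 1.
Before x := 2*k - 9: tab[val] = 1
Before val := x: tab[x] = 1
Before k := val - k + 1: tab[x] = 1
Answer: WP = tab[x] = 1


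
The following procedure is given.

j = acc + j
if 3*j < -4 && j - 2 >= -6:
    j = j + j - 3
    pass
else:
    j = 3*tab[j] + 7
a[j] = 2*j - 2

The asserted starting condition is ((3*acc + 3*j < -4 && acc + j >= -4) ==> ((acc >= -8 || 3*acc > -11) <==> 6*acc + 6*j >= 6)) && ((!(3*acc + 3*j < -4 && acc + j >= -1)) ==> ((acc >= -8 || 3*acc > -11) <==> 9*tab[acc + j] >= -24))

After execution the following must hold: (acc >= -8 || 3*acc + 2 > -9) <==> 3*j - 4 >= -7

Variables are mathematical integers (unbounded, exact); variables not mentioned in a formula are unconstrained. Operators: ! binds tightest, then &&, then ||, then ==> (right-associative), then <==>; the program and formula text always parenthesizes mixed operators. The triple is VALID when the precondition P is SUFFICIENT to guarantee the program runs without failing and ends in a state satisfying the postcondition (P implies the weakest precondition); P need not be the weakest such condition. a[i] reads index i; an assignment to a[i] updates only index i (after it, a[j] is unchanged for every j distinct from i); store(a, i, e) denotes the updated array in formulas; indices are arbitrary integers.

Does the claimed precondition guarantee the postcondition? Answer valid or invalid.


Working backward. After the program, the postcondition (acc >= -8 || 3*acc + 2 > -9) <==> 3*j - 4 >= -7 must hold; in canonical form it is (acc >= -8 || 3*acc > -11) <==> 3*j >= -3.
Before a[j] := 2*j - 2: (acc >= -8 || 3*acc > -11) <==> 3*j >= -3
Then branch requires (acc >= -8 || 3*acc > -11) <==> 6*j >= 6; else branch requires (acc >= -8 || 3*acc > -11) <==> 9*tab[j] >= -24.
Before the if: ((3*j < -4 && j >= -4) ==> ((acc >= -8 || 3*acc > -11) <==> 6*j >= 6)) && ((!(3*j < -4 && j >= -4)) ==> ((acc >= -8 || 3*acc > -11) <==> 9*tab[j] >= -24))
Before j := acc + j: ((3*acc + 3*j < -4 && acc + j >= -4) ==> ((acc >= -8 || 3*acc > -11) <==> 6*acc + 6*j >= 6)) && ((!(3*acc + 3*j < -4 && acc + j >= -4)) ==> ((acc >= -8 || 3*acc > -11) <==> 9*tab[acc + j] >= -24))
The weakest precondition is ((3*acc + 3*j < -4 && acc + j >= -4) ==> ((acc >= -8 || 3*acc > -11) <==> 6*acc + 6*j >= 6)) && ((!(3*acc + 3*j < -4 && acc + j >= -4)) ==> ((acc >= -8 || 3*acc > -11) <==> 9*tab[acc + j] >= -24)).
Check whether ((3*acc + 3*j < -4 && acc + j >= -4) ==> ((acc >= -8 || 3*acc > -11) <==> 6*acc + 6*j >= 6)) && ((!(3*acc + 3*j < -4 && acc + j >= -1)) ==> ((acc >= -8 || 3*acc > -11) <==> 9*tab[acc + j] >= -24)) implies it.
Every state satisfying the precondition satisfies the weakest precondition: the implication holds.
Answer: valid


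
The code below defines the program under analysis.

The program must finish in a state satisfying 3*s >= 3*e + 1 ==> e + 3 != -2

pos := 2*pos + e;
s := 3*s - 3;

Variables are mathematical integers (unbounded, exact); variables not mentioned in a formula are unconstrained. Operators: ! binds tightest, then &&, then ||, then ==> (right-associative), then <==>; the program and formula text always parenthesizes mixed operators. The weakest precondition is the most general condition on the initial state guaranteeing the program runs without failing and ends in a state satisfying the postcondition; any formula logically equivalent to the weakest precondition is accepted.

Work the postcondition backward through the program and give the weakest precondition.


Working backward. After the program, the postcondition 3*s >= 3*e + 1 ==> e + 3 != -2 must hold; in canonical form it is 3*s >= 3*e + 1 ==> e != -5.
Before s := 3*s - 3: 9*s >= 3*e + 10 ==> e != -5
Before pos := 2*pos + e: 9*s >= 3*e + 10 ==> e != -5
Answer: WP = 9*s >= 3*e + 10 ==> e != -5


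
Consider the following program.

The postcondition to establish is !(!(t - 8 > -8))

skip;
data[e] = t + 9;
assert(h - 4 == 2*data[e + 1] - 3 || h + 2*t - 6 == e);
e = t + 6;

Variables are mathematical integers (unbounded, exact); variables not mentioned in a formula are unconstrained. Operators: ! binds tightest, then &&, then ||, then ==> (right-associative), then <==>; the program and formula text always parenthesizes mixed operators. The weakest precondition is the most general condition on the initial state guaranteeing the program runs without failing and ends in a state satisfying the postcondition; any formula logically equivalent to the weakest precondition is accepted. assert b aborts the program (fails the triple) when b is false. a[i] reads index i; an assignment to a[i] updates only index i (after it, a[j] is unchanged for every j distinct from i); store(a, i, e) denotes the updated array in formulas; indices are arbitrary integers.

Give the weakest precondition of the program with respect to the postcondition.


Working backward. After the program, the postcondition !(!(t - 8 > -8)) must hold; in canonical form it is t > 0.
Before e := t + 6: t > 0
Before assert h - 4 == 2*data[e + 1] - 3 || h + 2*t - 6 == e: (h == 2*data[e + 1] + 1 || h + 2*t == e + 6) && t > 0
Before data[e] := t + 9: (h == 2*store(data, e, t + 9)[e + 1] + 1 || h + 2*t == e + 6) && t > 0
Before skip: (h == 2*store(data, e, t + 9)[e + 1] + 1 || h + 2*t == e + 6) && t > 0
Answer: WP = (h == 2*store(data, e, t + 9)[e + 1] + 1 || h + 2*t == e + 6) && t > 0
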